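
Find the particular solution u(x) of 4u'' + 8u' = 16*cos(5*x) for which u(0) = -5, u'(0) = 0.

u = -5 - 4*cos(5*x)/29 + 4*exp(-2*x)/29 + 8*sin(5*x)/145

Divide through by 4: u'' + 2u' = 4*cos(5*x).
Characteristic equation r² + 2r = 0 factors as (r + 2)r = 0, so r = -2, 0.
Hence u_h = C1*exp(-2*x) + C2.
Try u_p = A*cos(5*x) + B*sin(5*x). Substituting and equating the coefficients of cos(5x) and sin(5x) gives A = -4/29, B = 8/145, so u_p = -4*cos(5*x)/29 + 8*sin(5*x)/145.
General solution: u = C2 - 4*cos(5*x)/29 + 8*sin(5*x)/145 + C1*exp(-2*x).
Apply the initial conditions: u(0) = -4/29 + C1 + C2 = -5 and u'(0) = 8/29 - 2*C1 = 0. Solving gives C1 = 4/29, C2 = -5.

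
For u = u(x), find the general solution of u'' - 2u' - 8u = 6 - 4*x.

u = -7/8 + x/2 + C1*exp(4*x) + C2*exp(-2*x)

Characteristic equation r² - 2r - 8 = 0 factors as (r - 4)(r + 2) = 0, so r = 4, -2.
Hence u_h = C1*exp(4*x) + C2*exp(-2*x).
For the particular solution try u_p = A0 + A1*x. Substituting and matching coefficients of each power of x gives A0 = -7/8, A1 = 1/2, so u_p = -7/8 + x/2.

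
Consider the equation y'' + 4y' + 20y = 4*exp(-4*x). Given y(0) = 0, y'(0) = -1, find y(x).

y = exp(-4*x)/5 - 3*exp(-2*x)*sin(4*x)/20 - cos(4*x)*exp(-2*x)/5

Characteristic equation r² + 4r + 20 = 0 has discriminant (4)² - 4·(20) = -64 < 0, so r = -2 ± 4i.
Hence y_h = C1*cos(4*x)*exp(-2*x) + C2*exp(-2*x)*sin(4*x).
Try y_p = A*exp(-4*x). Substituting into the equation and dividing by exp(-4*x) gives A = 1/5, so y_p = exp(-4*x)/5.
General solution: y = exp(-4*x)/5 + C1*cos(4*x)*exp(-2*x) + C2*exp(-2*x)*sin(4*x).
Apply the initial conditions: y(0) = 1/5 + C1 = 0 and y'(0) = -4/5 - 2*C1 + 4*C2 = -1. Solving gives C1 = -1/5, C2 = -3/20.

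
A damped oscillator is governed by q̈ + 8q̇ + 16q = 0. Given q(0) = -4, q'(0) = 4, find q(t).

Characteristic equation r² + 8r + 16 = 0 has discriminant (8)² - 4·(16) = 0, so r = -4 is a repeated root.
Hence q_h = (C1 + C2*t)*exp(-4*t).
Apply the initial conditions: q(0) = C1 = -4 and q'(0) = C2 - 4*C1 = 4. Solving gives C1 = -4, C2 = -12.

q = -4*exp(-4*t) - 12*t*exp(-4*t)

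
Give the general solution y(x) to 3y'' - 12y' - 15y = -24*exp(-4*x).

Divide through by 3: y'' - 4y' - 5y = -8*exp(-4*x).
Characteristic equation r² - 4r - 5 = 0 factors as (r - 5)(r + 1) = 0, so r = 5, -1.
Hence y_h = C1*exp(5*x) + C2*exp(-x).
Try y_p = A*exp(-4*x). Substituting into the equation and dividing by exp(-4*x) gives A = -8/27, so y_p = -8*exp(-4*x)/27.

y = -8*exp(-4*x)/27 + C1*exp(5*x) + C2*exp(-x)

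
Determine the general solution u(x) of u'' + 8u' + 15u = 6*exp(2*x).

Characteristic equation r² + 8r + 15 = 0 factors as (r + 3)(r + 5) = 0, so r = -3, -5.
Hence u_h = C1*exp(-3*x) + C2*exp(-5*x).
Try u_p = A*exp(2*x). Substituting into the equation and dividing by exp(2*x) gives A = 6/35, so u_p = 6*exp(2*x)/35.

u = 6*exp(2*x)/35 + C1*exp(-3*x) + C2*exp(-5*x)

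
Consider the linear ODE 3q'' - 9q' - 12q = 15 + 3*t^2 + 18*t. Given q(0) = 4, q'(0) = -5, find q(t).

q = -17/32 - 9*t/8 - t**2/4 + 21*exp(4*t)/160 + 22*exp(-t)/5

Divide through by 3: q'' - 3q' - 4q = 5 + t^2 + 6*t.
Characteristic equation r² - 3r - 4 = 0 factors as (r + 1)(r - 4) = 0, so r = -1, 4.
Hence q_h = C1*exp(-t) + C2*exp(4*t).
For the particular solution try q_p = A0 + A1*t + A2*t^2. Substituting and matching coefficients of each power of t gives A0 = -17/32, A1 = -9/8, A2 = -1/4, so q_p = -17/32 - 9*t/8 - t^2/4.
General solution: q = -17/32 - 9*t/8 - t^2/4 + C1*exp(-t) + C2*exp(4*t).
Apply the initial conditions: q(0) = -17/32 + C1 + C2 = 4 and q'(0) = -9/8 - C1 + 4*C2 = -5. Solving gives C1 = 22/5, C2 = 21/160.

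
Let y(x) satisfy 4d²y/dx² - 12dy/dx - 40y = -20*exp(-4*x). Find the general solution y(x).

Divide through by 4: y'' - 3y' - 10y = -5*exp(-4*x).
Characteristic equation r² - 3r - 10 = 0 factors as (r - 5)(r + 2) = 0, so r = 5, -2.
Hence y_h = C1*exp(5*x) + C2*exp(-2*x).
Try y_p = A*exp(-4*x). Substituting into the equation and dividing by exp(-4*x) gives A = -5/18, so y_p = -5*exp(-4*x)/18.

y = -5*exp(-4*x)/18 + C1*exp(5*x) + C2*exp(-2*x)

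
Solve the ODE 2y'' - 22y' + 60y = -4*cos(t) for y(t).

y = -29*cos(t)/481 + 11*sin(t)/481 + C1*exp(6*t) + C2*exp(5*t)

Divide through by 2: y'' - 11y' + 30y = -2*cos(t).
Characteristic equation r² - 11r + 30 = 0 factors as (r - 6)(r - 5) = 0, so r = 6, 5.
Hence y_h = C1*exp(6*t) + C2*exp(5*t).
Try y_p = A*cos(t) + B*sin(t). Substituting and equating the coefficients of cos(t) and sin(t) gives A = -29/481, B = 11/481, so y_p = -29*cos(t)/481 + 11*sin(t)/481.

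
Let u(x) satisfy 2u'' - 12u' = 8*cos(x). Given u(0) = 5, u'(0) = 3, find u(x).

u = 9/2 - 24*sin(x)/37 - 4*cos(x)/37 + 45*exp(6*x)/74

Divide through by 2: u'' - 6u' = 4*cos(x).
Characteristic equation r² - 6r = 0 factors as (r - 6)r = 0, so r = 6, 0.
Hence u_h = C1*exp(6*x) + C2.
Try u_p = A*cos(x) + B*sin(x). Substituting and equating the coefficients of cos(x) and sin(x) gives A = -4/37, B = -24/37, so u_p = -24*sin(x)/37 - 4*cos(x)/37.
General solution: u = C2 - 24*sin(x)/37 - 4*cos(x)/37 + C1*exp(6*x).
Apply the initial conditions: u(0) = -4/37 + C1 + C2 = 5 and u'(0) = -24/37 + 6*C1 = 3. Solving gives C1 = 45/74, C2 = 9/2.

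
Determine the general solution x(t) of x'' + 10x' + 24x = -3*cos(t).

Characteristic equation r² + 10r + 24 = 0 factors as (r + 6)(r + 4) = 0, so r = -6, -4.
Hence x_h = C1*exp(-6*t) + C2*exp(-4*t).
Try x_p = A*cos(t) + B*sin(t). Substituting and equating the coefficients of cos(t) and sin(t) gives A = -69/629, B = -30/629, so x_p = -69*cos(t)/629 - 30*sin(t)/629.

x = -69*cos(t)/629 - 30*sin(t)/629 + C1*exp(-6*t) + C2*exp(-4*t)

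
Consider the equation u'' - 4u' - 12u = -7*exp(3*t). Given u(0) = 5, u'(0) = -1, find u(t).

Characteristic equation r² - 4r - 12 = 0 factors as (r + 2)(r - 6) = 0, so r = -2, 6.
Hence u_h = C1*exp(-2*t) + C2*exp(6*t).
Try u_p = A*exp(3*t). Substituting into the equation and dividing by exp(3*t) gives A = 7/15, so u_p = 7*exp(3*t)/15.
General solution: u = 7*exp(3*t)/15 + C1*exp(-2*t) + C2*exp(6*t).
Apply the initial conditions: u(0) = 7/15 + C1 + C2 = 5 and u'(0) = 7/5 - 2*C1 + 6*C2 = -1. Solving gives C1 = 37/10, C2 = 5/6.

u = 5*exp(6*t)/6 + 7*exp(3*t)/15 + 37*exp(-2*t)/10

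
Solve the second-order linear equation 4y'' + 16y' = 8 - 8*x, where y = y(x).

y = C2 - x**2/4 + 5*x/8 + C1*exp(-4*x)

Divide through by 4: y'' + 4y' = 2 - 2*x.
Characteristic equation r² + 4r = 0 factors as (r + 4)r = 0, so r = -4, 0.
Hence y_h = C1*exp(-4*x) + C2.
Since 0 is a characteristic root (multiplicity 1), multiply the polynomial trial by x: try y_p = x*(A0 + A1*x). Substituting and matching coefficients of each power of x gives A0 = 5/8, A1 = -1/4, so y_p = -x^2/4 + 5*x/8.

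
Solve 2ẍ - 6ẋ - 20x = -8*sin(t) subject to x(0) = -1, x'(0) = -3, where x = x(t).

Divide through by 2: x'' - 3x' - 10x = -4*sin(t).
Characteristic equation r² - 3r - 10 = 0 factors as (r + 2)(r - 5) = 0, so r = -2, 5.
Hence x_h = C1*exp(-2*t) + C2*exp(5*t).
Try x_p = A*cos(t) + B*sin(t). Substituting and equating the coefficients of cos(t) and sin(t) gives A = -6/65, B = 22/65, so x_p = -6*cos(t)/65 + 22*sin(t)/65.
General solution: x = -6*cos(t)/65 + 22*sin(t)/65 + C1*exp(-2*t) + C2*exp(5*t).
Apply the initial conditions: x(0) = -6/65 + C1 + C2 = -1 and x'(0) = 22/65 - 2*C1 + 5*C2 = -3. Solving gives C1 = -6/35, C2 = -67/91.

x = -67*exp(5*t)/91 - 6*exp(-2*t)/35 - 6*cos(t)/65 + 22*sin(t)/65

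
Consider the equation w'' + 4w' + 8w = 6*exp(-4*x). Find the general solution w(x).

w = 3*exp(-4*x)/4 + C1*cos(2*x)*exp(-2*x) + C2*exp(-2*x)*sin(2*x)

Characteristic equation r² + 4r + 8 = 0 has discriminant (4)² - 4·(8) = -16 < 0, so r = -2 ± 2i.
Hence w_h = C1*cos(2*x)*exp(-2*x) + C2*exp(-2*x)*sin(2*x).
Try w_p = A*exp(-4*x). Substituting into the equation and dividing by exp(-4*x) gives A = 3/4, so w_p = 3*exp(-4*x)/4.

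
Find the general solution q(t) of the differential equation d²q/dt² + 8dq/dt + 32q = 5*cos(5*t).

Characteristic equation r² + 8r + 32 = 0 has discriminant (8)² - 4·(32) = -64 < 0, so r = -4 ± 4i.
Hence q_h = C1*cos(4*t)*exp(-4*t) + C2*exp(-4*t)*sin(4*t).
Try q_p = A*cos(5*t) + B*sin(5*t). Substituting and equating the coefficients of cos(5t) and sin(5t) gives A = 35/1649, B = 200/1649, so q_p = 35*cos(5*t)/1649 + 200*sin(5*t)/1649.

q = 35*cos(5*t)/1649 + 200*sin(5*t)/1649 + C1*cos(4*t)*exp(-4*t) + C2*exp(-4*t)*sin(4*t)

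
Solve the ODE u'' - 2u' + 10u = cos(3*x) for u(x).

Characteristic equation r² - 2r + 10 = 0 has discriminant (-2)² - 4·(10) = -36 < 0, so r = 1 ± 3i.
Hence u_h = C1*cos(3*x)*exp(x) + C2*exp(x)*sin(3*x).
Try u_p = A*cos(3*x) + B*sin(3*x). Substituting and equating the coefficients of cos(3x) and sin(3x) gives A = 1/37, B = -6/37, so u_p = -6*sin(3*x)/37 + cos(3*x)/37.

u = -6*sin(3*x)/37 + cos(3*x)/37 + C1*cos(3*x)*exp(x) + C2*exp(x)*sin(3*x)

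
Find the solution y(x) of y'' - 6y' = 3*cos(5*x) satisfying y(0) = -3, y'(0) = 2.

Characteristic equation r² - 6r = 0 factors as (r - 6)r = 0, so r = 6, 0.
Hence y_h = C1*exp(6*x) + C2.
Try y_p = A*cos(5*x) + B*sin(5*x). Substituting and equating the coefficients of cos(5x) and sin(5x) gives A = -3/61, B = -18/305, so y_p = -18*sin(5*x)/305 - 3*cos(5*x)/61.
General solution: y = C2 - 18*sin(5*x)/305 - 3*cos(5*x)/61 + C1*exp(6*x).
Apply the initial conditions: y(0) = -3/61 + C1 + C2 = -3 and y'(0) = -18/61 + 6*C1 = 2. Solving gives C1 = 70/183, C2 = -10/3.

y = -10/3 - 18*sin(5*x)/305 - 3*cos(5*x)/61 + 70*exp(6*x)/183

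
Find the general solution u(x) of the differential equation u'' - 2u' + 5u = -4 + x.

u = -18/25 + x/5 + C1*cos(2*x)*exp(x) + C2*exp(x)*sin(2*x)

Characteristic equation r² - 2r + 5 = 0 has discriminant (-2)² - 4·(5) = -16 < 0, so r = 1 ± 2i.
Hence u_h = C1*cos(2*x)*exp(x) + C2*exp(x)*sin(2*x).
For the particular solution try u_p = A0 + A1*x. Substituting and matching coefficients of each power of x gives A0 = -18/25, A1 = 1/5, so u_p = -18/25 + x/5.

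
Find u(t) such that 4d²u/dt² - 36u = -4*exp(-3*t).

u = C1*exp(-3*t) + C2*exp(3*t) + t*exp(-3*t)/6

Divide through by 4: u'' - 9u = -exp(-3*t).
Characteristic equation r² - 9 = 0 factors as (r + 3)(r - 3) = 0, so r = -3, 3.
Hence u_h = C1*exp(-3*t) + C2*exp(3*t).
Since exp(-3*t) solves the homogeneous equation (r = -3 is a root of multiplicity 1), multiply the trial by t. Try u_p = A*t*exp(-3*t). Substituting into the equation and dividing by exp(-3*t) gives A = 1/6, so u_p = t*exp(-3*t)/6.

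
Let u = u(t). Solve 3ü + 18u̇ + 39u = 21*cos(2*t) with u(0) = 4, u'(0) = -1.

u = 7*cos(2*t)/25 + 28*sin(2*t)/75 + 93*cos(2*t)*exp(-3*t)/25 + 353*exp(-3*t)*sin(2*t)/75

Divide through by 3: u'' + 6u' + 13u = 7*cos(2*t).
Characteristic equation r² + 6r + 13 = 0 has discriminant (6)² - 4·(13) = -16 < 0, so r = -3 ± 2i.
Hence u_h = C1*cos(2*t)*exp(-3*t) + C2*exp(-3*t)*sin(2*t).
Try u_p = A*cos(2*t) + B*sin(2*t). Substituting and equating the coefficients of cos(2t) and sin(2t) gives A = 7/25, B = 28/75, so u_p = 7*cos(2*t)/25 + 28*sin(2*t)/75.
General solution: u = 7*cos(2*t)/25 + 28*sin(2*t)/75 + C1*cos(2*t)*exp(-3*t) + C2*exp(-3*t)*sin(2*t).
Apply the initial conditions: u(0) = 7/25 + C1 = 4 and u'(0) = 56/75 - 3*C1 + 2*C2 = -1. Solving gives C1 = 93/25, C2 = 353/75.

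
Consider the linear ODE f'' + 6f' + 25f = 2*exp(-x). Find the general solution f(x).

f = exp(-x)/10 + C1*cos(4*x)*exp(-3*x) + C2*exp(-3*x)*sin(4*x)

Characteristic equation r² + 6r + 25 = 0 has discriminant (6)² - 4·(25) = -64 < 0, so r = -3 ± 4i.
Hence f_h = C1*cos(4*x)*exp(-3*x) + C2*exp(-3*x)*sin(4*x).
Try f_p = A*exp(-x). Substituting into the equation and dividing by exp(-x) gives A = 1/10, so f_p = exp(-x)/10.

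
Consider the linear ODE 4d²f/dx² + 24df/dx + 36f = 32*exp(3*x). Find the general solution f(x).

f = 2*exp(3*x)/9 + C1*exp(-3*x) + C2*x*exp(-3*x)

Divide through by 4: f'' + 6f' + 9f = 8*exp(3*x).
Characteristic equation r² + 6r + 9 = 0 has discriminant (6)² - 4·(9) = 0, so r = -3 is a repeated root.
Hence f_h = (C1 + C2*x)*exp(-3*x).
Try f_p = A*exp(3*x). Substituting into the equation and dividing by exp(3*x) gives A = 2/9, so f_p = 2*exp(3*x)/9.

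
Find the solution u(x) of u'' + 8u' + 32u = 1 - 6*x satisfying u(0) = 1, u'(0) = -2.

u = 5/64 - 3*x/16 + 15*exp(-4*x)*sin(4*x)/32 + 59*cos(4*x)*exp(-4*x)/64

Characteristic equation r² + 8r + 32 = 0 has discriminant (8)² - 4·(32) = -64 < 0, so r = -4 ± 4i.
Hence u_h = C1*cos(4*x)*exp(-4*x) + C2*exp(-4*x)*sin(4*x).
For the particular solution try u_p = A0 + A1*x. Substituting and matching coefficients of each power of x gives A0 = 5/64, A1 = -3/16, so u_p = 5/64 - 3*x/16.
General solution: u = 5/64 - 3*x/16 + C1*cos(4*x)*exp(-4*x) + C2*exp(-4*x)*sin(4*x).
Apply the initial conditions: u(0) = 5/64 + C1 = 1 and u'(0) = -3/16 - 4*C1 + 4*C2 = -2. Solving gives C1 = 59/64, C2 = 15/32.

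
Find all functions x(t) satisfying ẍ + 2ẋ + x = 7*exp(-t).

x = C1*exp(-t) + 7*t**2*exp(-t)/2 + C2*t*exp(-t)

Characteristic equation r² + 2r + 1 = 0 has discriminant (2)² - 4·(1) = 0, so r = -1 is a repeated root.
Hence x_h = (C1 + C2*t)*exp(-t).
Since exp(-t) solves the homogeneous equation (r = -1 is a root of multiplicity 2), multiply the trial by t^2. Try x_p = A*t^2*exp(-t). Substituting into the equation and dividing by exp(-t) gives A = 7/2, so x_p = 7*t^2*exp(-t)/2.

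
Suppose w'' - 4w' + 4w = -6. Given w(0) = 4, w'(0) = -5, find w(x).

w = -3/2 + 11*exp(2*x)/2 - 16*x*exp(2*x)

Characteristic equation r² - 4r + 4 = 0 has discriminant (-4)² - 4·(4) = 0, so r = 2 is a repeated root.
Hence w_h = (C1 + C2*x)*exp(2*x).
For the particular solution try w_p = A0. Substituting and matching coefficients of each power of x gives A0 = -3/2, so w_p = -3/2.
General solution: w = -3/2 + C1*exp(2*x) + C2*x*exp(2*x).
Apply the initial conditions: w(0) = -3/2 + C1 = 4 and w'(0) = C2 + 2*C1 = -5. Solving gives C1 = 11/2, C2 = -16.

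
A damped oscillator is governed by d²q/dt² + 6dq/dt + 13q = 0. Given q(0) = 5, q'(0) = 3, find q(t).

q = 5*cos(2*t)*exp(-3*t) + 9*exp(-3*t)*sin(2*t)

Characteristic equation r² + 6r + 13 = 0 has discriminant (6)² - 4·(13) = -16 < 0, so r = -3 ± 2i.
Hence q_h = C1*cos(2*t)*exp(-3*t) + C2*exp(-3*t)*sin(2*t).
Apply the initial conditions: q(0) = C1 = 5 and q'(0) = -3*C1 + 2*C2 = 3. Solving gives C1 = 5, C2 = 9.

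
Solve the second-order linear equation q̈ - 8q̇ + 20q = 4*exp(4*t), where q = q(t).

Characteristic equation r² - 8r + 20 = 0 has discriminant (-8)² - 4·(20) = -16 < 0, so r = 4 ± 2i.
Hence q_h = C1*cos(2*t)*exp(4*t) + C2*exp(4*t)*sin(2*t).
Try q_p = A*exp(4*t). Substituting into the equation and dividing by exp(4*t) gives A = 1, so q_p = exp(4*t).

q = C1*cos(2*t)*exp(4*t) + C2*exp(4*t)*sin(2*t) + exp(4*t)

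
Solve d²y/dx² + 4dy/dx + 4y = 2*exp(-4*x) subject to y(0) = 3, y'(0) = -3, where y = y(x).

Characteristic equation r² + 4r + 4 = 0 has discriminant (4)² - 4·(4) = 0, so r = -2 is a repeated root.
Hence y_h = (C1 + C2*x)*exp(-2*x).
Try y_p = A*exp(-4*x). Substituting into the equation and dividing by exp(-4*x) gives A = 1/2, so y_p = exp(-4*x)/2.
General solution: y = exp(-4*x)/2 + C1*exp(-2*x) + C2*x*exp(-2*x).
Apply the initial conditions: y(0) = 1/2 + C1 = 3 and y'(0) = -2 + C2 - 2*C1 = -3. Solving gives C1 = 5/2, C2 = 4.

y = exp(-4*x)/2 + 5*exp(-2*x)/2 + 4*x*exp(-2*x)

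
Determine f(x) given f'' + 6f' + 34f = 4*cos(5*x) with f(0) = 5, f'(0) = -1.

Characteristic equation r² + 6r + 34 = 0 has discriminant (6)² - 4·(34) = -100 < 0, so r = -3 ± 5i.
Hence f_h = C1*cos(5*x)*exp(-3*x) + C2*exp(-3*x)*sin(5*x).
Try f_p = A*cos(5*x) + B*sin(5*x). Substituting and equating the coefficients of cos(5x) and sin(5x) gives A = 4/109, B = 40/327, so f_p = 4*cos(5*x)/109 + 40*sin(5*x)/327.
General solution: f = 4*cos(5*x)/109 + 40*sin(5*x)/327 + C1*cos(5*x)*exp(-3*x) + C2*exp(-3*x)*sin(5*x).
Apply the initial conditions: f(0) = 4/109 + C1 = 5 and f'(0) = 200/327 - 3*C1 + 5*C2 = -1. Solving gives C1 = 541/109, C2 = 4342/1635.

f = 4*cos(5*x)/109 + 40*sin(5*x)/327 + 541*cos(5*x)*exp(-3*x)/109 + 4342*exp(-3*x)*sin(5*x)/1635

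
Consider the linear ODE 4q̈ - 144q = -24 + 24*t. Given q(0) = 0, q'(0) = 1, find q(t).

Divide through by 4: q'' - 36q = -6 + 6*t.
Characteristic equation r² - 36 = 0 factors as (r - 6)(r + 6) = 0, so r = 6, -6.
Hence q_h = C1*exp(6*t) + C2*exp(-6*t).
For the particular solution try q_p = A0 + A1*t. Substituting and matching coefficients of each power of t gives A0 = 1/6, A1 = -1/6, so q_p = 1/6 - t/6.
General solution: q = 1/6 - t/6 + C1*exp(6*t) + C2*exp(-6*t).
Apply the initial conditions: q(0) = 1/6 + C1 + C2 = 0 and q'(0) = -1/6 - 6*C2 + 6*C1 = 1. Solving gives C1 = 1/72, C2 = -13/72.

q = 1/6 - 13*exp(-6*t)/72 - t/6 + exp(6*t)/72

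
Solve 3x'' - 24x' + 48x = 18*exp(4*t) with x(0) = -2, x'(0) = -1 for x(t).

Divide through by 3: x'' - 8x' + 16x = 6*exp(4*t).
Characteristic equation r² - 8r + 16 = 0 has discriminant (-8)² - 4·(16) = 0, so r = 4 is a repeated root.
Hence x_h = (C1 + C2*t)*exp(4*t).
Since exp(4*t) solves the homogeneous equation (r = 4 is a root of multiplicity 2), multiply the trial by t^2. Try x_p = A*t^2*exp(4*t). Substituting into the equation and dividing by exp(4*t) gives A = 3, so x_p = 3*t^2*exp(4*t).
General solution: x = C1*exp(4*t) + 3*t^2*exp(4*t) + C2*t*exp(4*t).
Apply the initial conditions: x(0) = C1 = -2 and x'(0) = C2 + 4*C1 = -1. Solving gives C1 = -2, C2 = 7.

x = -2*exp(4*t) + 3*t**2*exp(4*t) + 7*t*exp(4*t)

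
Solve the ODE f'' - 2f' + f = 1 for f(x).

Characteristic equation r² - 2r + 1 = 0 has discriminant (-2)² - 4·(1) = 0, so r = 1 is a repeated root.
Hence f_h = (C1 + C2*x)*exp(x).
For the particular solution try f_p = A0. Substituting and matching coefficients of each power of x gives A0 = 1, so f_p = 1.

f = 1 + C1*exp(x) + C2*x*exp(x)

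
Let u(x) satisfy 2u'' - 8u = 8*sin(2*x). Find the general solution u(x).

Divide through by 2: u'' - 4u = 4*sin(2*x).
Characteristic equation r² - 4 = 0 factors as (r + 2)(r - 2) = 0, so r = -2, 2.
Hence u_h = C1*exp(-2*x) + C2*exp(2*x).
Try u_p = A*cos(2*x) + B*sin(2*x). Substituting and equating the coefficients of cos(2x) and sin(2x) gives A = 0, B = -1/2, so u_p = -sin(2*x)/2.

u = -sin(2*x)/2 + C1*exp(-2*x) + C2*exp(2*x)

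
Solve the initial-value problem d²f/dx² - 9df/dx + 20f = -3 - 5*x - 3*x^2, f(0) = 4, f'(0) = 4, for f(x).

f = -1233/4000 - 1606*exp(5*x)/125 - 77*x/200 - 3*x**2/20 + 549*exp(4*x)/32

Characteristic equation r² - 9r + 20 = 0 factors as (r - 5)(r - 4) = 0, so r = 5, 4.
Hence f_h = C1*exp(5*x) + C2*exp(4*x).
For the particular solution try f_p = A0 + A1*x + A2*x^2. Substituting and matching coefficients of each power of x gives A0 = -1233/4000, A1 = -77/200, A2 = -3/20, so f_p = -1233/4000 - 77*x/200 - 3*x^2/20.
General solution: f = -1233/4000 - 77*x/200 - 3*x^2/20 + C1*exp(5*x) + C2*exp(4*x).
Apply the initial conditions: f(0) = -1233/4000 + C1 + C2 = 4 and f'(0) = -77/200 + 4*C2 + 5*C1 = 4. Solving gives C1 = -1606/125, C2 = 549/32.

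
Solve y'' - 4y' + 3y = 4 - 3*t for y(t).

y = -t + C1*exp(t) + C2*exp(3*t)

Characteristic equation r² - 4r + 3 = 0 factors as (r - 1)(r - 3) = 0, so r = 1, 3.
Hence y_h = C1*exp(t) + C2*exp(3*t).
For the particular solution try y_p = A0 + A1*t. Substituting and matching coefficients of each power of t gives A0 = 0, A1 = -1, so y_p = -t.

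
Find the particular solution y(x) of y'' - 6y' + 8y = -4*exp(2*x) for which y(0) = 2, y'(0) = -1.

y = -7*exp(4*x)/2 + 11*exp(2*x)/2 + 2*x*exp(2*x)

Characteristic equation r² - 6r + 8 = 0 factors as (r - 4)(r - 2) = 0, so r = 4, 2.
Hence y_h = C1*exp(4*x) + C2*exp(2*x).
Since exp(2*x) solves the homogeneous equation (r = 2 is a root of multiplicity 1), multiply the trial by x. Try y_p = A*x*exp(2*x). Substituting into the equation and dividing by exp(2*x) gives A = 2, so y_p = 2*x*exp(2*x).
General solution: y = C1*exp(4*x) + C2*exp(2*x) + 2*x*exp(2*x).
Apply the initial conditions: y(0) = C1 + C2 = 2 and y'(0) = 2 + 2*C2 + 4*C1 = -1. Solving gives C1 = -7/2, C2 = 11/2.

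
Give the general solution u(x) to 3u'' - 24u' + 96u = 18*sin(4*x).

u = 3*cos(4*x)/20 + 3*sin(4*x)/40 + C1*cos(4*x)*exp(4*x) + C2*exp(4*x)*sin(4*x)

Divide through by 3: u'' - 8u' + 32u = 6*sin(4*x).
Characteristic equation r² - 8r + 32 = 0 has discriminant (-8)² - 4·(32) = -64 < 0, so r = 4 ± 4i.
Hence u_h = C1*cos(4*x)*exp(4*x) + C2*exp(4*x)*sin(4*x).
Try u_p = A*cos(4*x) + B*sin(4*x). Substituting and equating the coefficients of cos(4x) and sin(4x) gives A = 3/20, B = 3/40, so u_p = 3*cos(4*x)/20 + 3*sin(4*x)/40.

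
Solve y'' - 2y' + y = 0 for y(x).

Characteristic equation r² - 2r + 1 = 0 has discriminant (-2)² - 4·(1) = 0, so r = 1 is a repeated root.
Hence y_h = (C1 + C2*x)*exp(x).

y = C1*exp(x) + C2*x*exp(x)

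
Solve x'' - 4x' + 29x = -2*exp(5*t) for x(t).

x = -exp(5*t)/17 + C1*cos(5*t)*exp(2*t) + C2*exp(2*t)*sin(5*t)

Characteristic equation r² - 4r + 29 = 0 has discriminant (-4)² - 4·(29) = -100 < 0, so r = 2 ± 5i.
Hence x_h = C1*cos(5*t)*exp(2*t) + C2*exp(2*t)*sin(5*t).
Try x_p = A*exp(5*t). Substituting into the equation and dividing by exp(5*t) gives A = -1/17, so x_p = -exp(5*t)/17.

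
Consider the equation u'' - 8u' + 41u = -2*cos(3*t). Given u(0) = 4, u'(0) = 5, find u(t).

u = -cos(3*t)/25 + 3*sin(3*t)/100 - 9*exp(4*t)*sin(5*t)/4 + 101*cos(5*t)*exp(4*t)/25

Characteristic equation r² - 8r + 41 = 0 has discriminant (-8)² - 4·(41) = -100 < 0, so r = 4 ± 5i.
Hence u_h = C1*cos(5*t)*exp(4*t) + C2*exp(4*t)*sin(5*t).
Try u_p = A*cos(3*t) + B*sin(3*t). Substituting and equating the coefficients of cos(3t) and sin(3t) gives A = -1/25, B = 3/100, so u_p = -cos(3*t)/25 + 3*sin(3*t)/100.
General solution: u = -cos(3*t)/25 + 3*sin(3*t)/100 + C1*cos(5*t)*exp(4*t) + C2*exp(4*t)*sin(5*t).
Apply the initial conditions: u(0) = -1/25 + C1 = 4 and u'(0) = 9/100 + 4*C1 + 5*C2 = 5. Solving gives C1 = 101/25, C2 = -9/4.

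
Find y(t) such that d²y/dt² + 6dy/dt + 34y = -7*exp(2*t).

y = -7*exp(2*t)/50 + C1*cos(5*t)*exp(-3*t) + C2*exp(-3*t)*sin(5*t)

Characteristic equation r² + 6r + 34 = 0 has discriminant (6)² - 4·(34) = -100 < 0, so r = -3 ± 5i.
Hence y_h = C1*cos(5*t)*exp(-3*t) + C2*exp(-3*t)*sin(5*t).
Try y_p = A*exp(2*t). Substituting into the equation and dividing by exp(2*t) gives A = -7/50, so y_p = -7*exp(2*t)/50.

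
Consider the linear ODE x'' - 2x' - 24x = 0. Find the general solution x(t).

Characteristic equation r² - 2r - 24 = 0 factors as (r + 4)(r - 6) = 0, so r = -4, 6.
Hence x_h = C1*exp(-4*t) + C2*exp(6*t).

x = C1*exp(-4*t) + C2*exp(6*t)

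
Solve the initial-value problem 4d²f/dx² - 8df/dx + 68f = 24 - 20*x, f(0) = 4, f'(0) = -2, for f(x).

f = 92/289 - 5*x/17 - 1557*exp(x)*sin(4*x)/1156 + 1064*cos(4*x)*exp(x)/289

Divide through by 4: f'' - 2f' + 17f = 6 - 5*x.
Characteristic equation r² - 2r + 17 = 0 has discriminant (-2)² - 4·(17) = -64 < 0, so r = 1 ± 4i.
Hence f_h = C1*cos(4*x)*exp(x) + C2*exp(x)*sin(4*x).
For the particular solution try f_p = A0 + A1*x. Substituting and matching coefficients of each power of x gives A0 = 92/289, A1 = -5/17, so f_p = 92/289 - 5*x/17.
General solution: f = 92/289 - 5*x/17 + C1*cos(4*x)*exp(x) + C2*exp(x)*sin(4*x).
Apply the initial conditions: f(0) = 92/289 + C1 = 4 and f'(0) = -5/17 + C1 + 4*C2 = -2. Solving gives C1 = 1064/289, C2 = -1557/1156.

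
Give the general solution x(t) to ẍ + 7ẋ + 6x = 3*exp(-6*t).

Characteristic equation r² + 7r + 6 = 0 factors as (r + 1)(r + 6) = 0, so r = -1, -6.
Hence x_h = C1*exp(-t) + C2*exp(-6*t).
Since exp(-6*t) solves the homogeneous equation (r = -6 is a root of multiplicity 1), multiply the trial by t. Try x_p = A*t*exp(-6*t). Substituting into the equation and dividing by exp(-6*t) gives A = -3/5, so x_p = -3*t*exp(-6*t)/5.

x = C1*exp(-t) + C2*exp(-6*t) - 3*t*exp(-6*t)/5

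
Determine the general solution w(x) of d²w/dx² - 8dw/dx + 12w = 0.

w = C1*exp(6*x) + C2*exp(2*x)

Characteristic equation r² - 8r + 12 = 0 factors as (r - 6)(r - 2) = 0, so r = 6, 2.
Hence w_h = C1*exp(6*x) + C2*exp(2*x).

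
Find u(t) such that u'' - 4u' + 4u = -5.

u = -5/4 + C1*exp(2*t) + C2*t*exp(2*t)

Characteristic equation r² - 4r + 4 = 0 has discriminant (-4)² - 4·(4) = 0, so r = 2 is a repeated root.
Hence u_h = (C1 + C2*t)*exp(2*t).
For the particular solution try u_p = A0. Substituting and matching coefficients of each power of t gives A0 = -5/4, so u_p = -5/4.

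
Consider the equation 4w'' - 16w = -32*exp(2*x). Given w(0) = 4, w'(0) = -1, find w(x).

Divide through by 4: w'' - 4w = -8*exp(2*x).
Characteristic equation r² - 4 = 0 factors as (r + 2)(r - 2) = 0, so r = -2, 2.
Hence w_h = C1*exp(-2*x) + C2*exp(2*x).
Since exp(2*x) solves the homogeneous equation (r = 2 is a root of multiplicity 1), multiply the trial by x. Try w_p = A*x*exp(2*x). Substituting into the equation and dividing by exp(2*x) gives A = -2, so w_p = -2*x*exp(2*x).
General solution: w = C1*exp(-2*x) + C2*exp(2*x) - 2*x*exp(2*x).
Apply the initial conditions: w(0) = C1 + C2 = 4 and w'(0) = -2 - 2*C1 + 2*C2 = -1. Solving gives C1 = 7/4, C2 = 9/4.

w = 7*exp(-2*x)/4 + 9*exp(2*x)/4 - 2*x*exp(2*x)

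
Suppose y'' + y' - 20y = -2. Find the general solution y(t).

y = 1/10 + C1*exp(-5*t) + C2*exp(4*t)

Characteristic equation r² + r - 20 = 0 factors as (r + 5)(r - 4) = 0, so r = -5, 4.
Hence y_h = C1*exp(-5*t) + C2*exp(4*t).
For the particular solution try y_p = A0. Substituting and matching coefficients of each power of t gives A0 = 1/10, so y_p = 1/10.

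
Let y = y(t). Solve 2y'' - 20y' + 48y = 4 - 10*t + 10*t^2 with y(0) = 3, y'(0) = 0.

y = 89/1728 - 635*exp(6*t)/108 - 5*t/144 + 5*t**2/24 + 565*exp(4*t)/64

Divide through by 2: y'' - 10y' + 24y = 2 - 5*t + 5*t^2.
Characteristic equation r² - 10r + 24 = 0 factors as (r - 6)(r - 4) = 0, so r = 6, 4.
Hence y_h = C1*exp(6*t) + C2*exp(4*t).
For the particular solution try y_p = A0 + A1*t + A2*t^2. Substituting and matching coefficients of each power of t gives A0 = 89/1728, A1 = -5/144, A2 = 5/24, so y_p = 89/1728 - 5*t/144 + 5*t^2/24.
General solution: y = 89/1728 - 5*t/144 + 5*t^2/24 + C1*exp(6*t) + C2*exp(4*t).
Apply the initial conditions: y(0) = 89/1728 + C1 + C2 = 3 and y'(0) = -5/144 + 4*C2 + 6*C1 = 0. Solving gives C1 = -635/108, C2 = 565/64.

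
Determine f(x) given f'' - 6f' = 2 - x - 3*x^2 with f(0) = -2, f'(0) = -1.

f = -203/108 - 13*exp(6*x)/108 - 5*x/18 + x**2/6 + x**3/6

Characteristic equation r² - 6r = 0 factors as (r - 6)r = 0, so r = 6, 0.
Hence f_h = C1*exp(6*x) + C2.
Since 0 is a characteristic root (multiplicity 1), multiply the polynomial trial by x: try f_p = x*(A0 + A1*x + A2*x^2). Substituting and matching coefficients of each power of x gives A0 = -5/18, A1 = 1/6, A2 = 1/6, so f_p = -5*x/18 + x^2/6 + x^3/6.
General solution: f = C2 - 5*x/18 + x^2/6 + x^3/6 + C1*exp(6*x).
Apply the initial conditions: f(0) = C1 + C2 = -2 and f'(0) = -5/18 + 6*C1 = -1. Solving gives C1 = -13/108, C2 = -203/108.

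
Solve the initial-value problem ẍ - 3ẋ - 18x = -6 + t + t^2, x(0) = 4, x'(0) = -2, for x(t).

Characteristic equation r² - 3r - 18 = 0 factors as (r + 3)(r - 6) = 0, so r = -3, 6.
Hence x_h = C1*exp(-3*t) + C2*exp(6*t).
For the particular solution try x_p = A0 + A1*t + A2*t^2. Substituting and matching coefficients of each power of t gives A0 = 1/3, A1 = -1/27, A2 = -1/18, so x_p = 1/3 - t^2/18 - t/27.
General solution: x = 1/3 - t^2/18 - t/27 + C1*exp(-3*t) + C2*exp(6*t).
Apply the initial conditions: x(0) = 1/3 + C1 + C2 = 4 and x'(0) = -1/27 - 3*C1 + 6*C2 = -2. Solving gives C1 = 647/243, C2 = 244/243.

x = 1/3 - t**2/18 - t/27 + 244*exp(6*t)/243 + 647*exp(-3*t)/243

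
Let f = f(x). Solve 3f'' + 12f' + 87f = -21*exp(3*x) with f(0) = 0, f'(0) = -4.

f = -7*exp(3*x)/50 - 33*exp(-2*x)*sin(5*x)/50 + 7*cos(5*x)*exp(-2*x)/50

Divide through by 3: f'' + 4f' + 29f = -7*exp(3*x).
Characteristic equation r² + 4r + 29 = 0 has discriminant (4)² - 4·(29) = -100 < 0, so r = -2 ± 5i.
Hence f_h = C1*cos(5*x)*exp(-2*x) + C2*exp(-2*x)*sin(5*x).
Try f_p = A*exp(3*x). Substituting into the equation and dividing by exp(3*x) gives A = -7/50, so f_p = -7*exp(3*x)/50.
General solution: f = -7*exp(3*x)/50 + C1*cos(5*x)*exp(-2*x) + C2*exp(-2*x)*sin(5*x).
Apply the initial conditions: f(0) = -7/50 + C1 = 0 and f'(0) = -21/50 - 2*C1 + 5*C2 = -4. Solving gives C1 = 7/50, C2 = -33/50.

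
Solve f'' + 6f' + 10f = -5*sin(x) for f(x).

f = -5*sin(x)/13 + 10*cos(x)/39 + C1*cos(x)*exp(-3*x) + C2*exp(-3*x)*sin(x)

Characteristic equation r² + 6r + 10 = 0 has discriminant (6)² - 4·(10) = -4 < 0, so r = -3 ± i.
Hence f_h = C1*cos(x)*exp(-3*x) + C2*exp(-3*x)*sin(x).
Try f_p = A*cos(x) + B*sin(x). Substituting and equating the coefficients of cos(x) and sin(x) gives A = 10/39, B = -5/13, so f_p = -5*sin(x)/13 + 10*cos(x)/39.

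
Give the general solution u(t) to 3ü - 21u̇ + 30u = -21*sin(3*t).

u = -147*cos(3*t)/442 - 7*sin(3*t)/442 + C1*exp(5*t) + C2*exp(2*t)

Divide through by 3: u'' - 7u' + 10u = -7*sin(3*t).
Characteristic equation r² - 7r + 10 = 0 factors as (r - 5)(r - 2) = 0, so r = 5, 2.
Hence u_h = C1*exp(5*t) + C2*exp(2*t).
Try u_p = A*cos(3*t) + B*sin(3*t). Substituting and equating the coefficients of cos(3t) and sin(3t) gives A = -147/442, B = -7/442, so u_p = -147*cos(3*t)/442 - 7*sin(3*t)/442.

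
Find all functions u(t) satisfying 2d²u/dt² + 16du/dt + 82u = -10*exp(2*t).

u = -5*exp(2*t)/61 + C1*cos(5*t)*exp(-4*t) + C2*exp(-4*t)*sin(5*t)

Divide through by 2: u'' + 8u' + 41u = -5*exp(2*t).
Characteristic equation r² + 8r + 41 = 0 has discriminant (8)² - 4·(41) = -100 < 0, so r = -4 ± 5i.
Hence u_h = C1*cos(5*t)*exp(-4*t) + C2*exp(-4*t)*sin(5*t).
Try u_p = A*exp(2*t). Substituting into the equation and dividing by exp(2*t) gives A = -5/61, so u_p = -5*exp(2*t)/61.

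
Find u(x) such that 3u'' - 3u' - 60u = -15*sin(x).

Divide through by 3: u'' - u' - 20u = -5*sin(x).
Characteristic equation r² - r - 20 = 0 factors as (r - 5)(r + 4) = 0, so r = 5, -4.
Hence u_h = C1*exp(5*x) + C2*exp(-4*x).
Try u_p = A*cos(x) + B*sin(x). Substituting and equating the coefficients of cos(x) and sin(x) gives A = -5/442, B = 105/442, so u_p = -5*cos(x)/442 + 105*sin(x)/442.

u = -5*cos(x)/442 + 105*sin(x)/442 + C1*exp(5*x) + C2*exp(-4*x)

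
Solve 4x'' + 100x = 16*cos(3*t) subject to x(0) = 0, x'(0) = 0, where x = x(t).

Divide through by 4: x'' + 25x = 4*cos(3*t).
Characteristic equation r² + 25 = 0 has discriminant (0)² - 4·(25) = -100 < 0, so r = ± 5i.
Hence x_h = C1*cos(5*t) + C2*sin(5*t).
Try x_p = A*cos(3*t) + B*sin(3*t). Substituting and equating the coefficients of cos(3t) and sin(3t) gives A = 1/4, B = 0, so x_p = cos(3*t)/4.
General solution: x = cos(3*t)/4 + C1*cos(5*t) + C2*sin(5*t).
Apply the initial conditions: x(0) = 1/4 + C1 = 0 and x'(0) = 5*C2 = 0. Solving gives C1 = -1/4, C2 = 0.

x = -cos(5*t)/4 + cos(3*t)/4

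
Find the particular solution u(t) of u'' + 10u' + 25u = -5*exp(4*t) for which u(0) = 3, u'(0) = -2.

u = -5*exp(4*t)/81 + 248*exp(-5*t)/81 + 122*t*exp(-5*t)/9

Characteristic equation r² + 10r + 25 = 0 has discriminant (10)² - 4·(25) = 0, so r = -5 is a repeated root.
Hence u_h = (C1 + C2*t)*exp(-5*t).
Try u_p = A*exp(4*t). Substituting into the equation and dividing by exp(4*t) gives A = -5/81, so u_p = -5*exp(4*t)/81.
General solution: u = -5*exp(4*t)/81 + C1*exp(-5*t) + C2*t*exp(-5*t).
Apply the initial conditions: u(0) = -5/81 + C1 = 3 and u'(0) = -20/81 + C2 - 5*C1 = -2. Solving gives C1 = 248/81, C2 = 122/9.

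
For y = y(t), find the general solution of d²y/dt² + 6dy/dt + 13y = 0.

y = C1*cos(2*t)*exp(-3*t) + C2*exp(-3*t)*sin(2*t)

Characteristic equation r² + 6r + 13 = 0 has discriminant (6)² - 4·(13) = -16 < 0, so r = -3 ± 2i.
Hence y_h = C1*cos(2*t)*exp(-3*t) + C2*exp(-3*t)*sin(2*t).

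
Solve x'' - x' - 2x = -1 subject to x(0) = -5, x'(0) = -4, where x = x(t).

x = 1/2 - 19*exp(2*t)/6 - 7*exp(-t)/3

Characteristic equation r² - r - 2 = 0 factors as (r - 2)(r + 1) = 0, so r = 2, -1.
Hence x_h = C1*exp(2*t) + C2*exp(-t).
For the particular solution try x_p = A0. Substituting and matching coefficients of each power of t gives A0 = 1/2, so x_p = 1/2.
General solution: x = 1/2 + C1*exp(2*t) + C2*exp(-t).
Apply the initial conditions: x(0) = 1/2 + C1 + C2 = -5 and x'(0) = -C2 + 2*C1 = -4. Solving gives C1 = -19/6, C2 = -7/3.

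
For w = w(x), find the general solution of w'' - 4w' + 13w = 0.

Characteristic equation r² - 4r + 13 = 0 has discriminant (-4)² - 4·(13) = -36 < 0, so r = 2 ± 3i.
Hence w_h = C1*cos(3*x)*exp(2*x) + C2*exp(2*x)*sin(3*x).

w = C1*cos(3*x)*exp(2*x) + C2*exp(2*x)*sin(3*x)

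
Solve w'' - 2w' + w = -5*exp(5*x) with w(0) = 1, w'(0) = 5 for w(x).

w = -5*exp(5*x)/16 + 21*exp(x)/16 + 21*x*exp(x)/4

Characteristic equation r² - 2r + 1 = 0 has discriminant (-2)² - 4·(1) = 0, so r = 1 is a repeated root.
Hence w_h = (C1 + C2*x)*exp(x).
Try w_p = A*exp(5*x). Substituting into the equation and dividing by exp(5*x) gives A = -5/16, so w_p = -5*exp(5*x)/16.
General solution: w = -5*exp(5*x)/16 + C1*exp(x) + C2*x*exp(x).
Apply the initial conditions: w(0) = -5/16 + C1 = 1 and w'(0) = -25/16 + C1 + C2 = 5. Solving gives C1 = 21/16, C2 = 21/4.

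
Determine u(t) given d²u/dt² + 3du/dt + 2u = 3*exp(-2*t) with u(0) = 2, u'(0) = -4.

Characteristic equation r² + 3r + 2 = 0 factors as (r + 2)(r + 1) = 0, so r = -2, -1.
Hence u_h = C1*exp(-2*t) + C2*exp(-t).
Since exp(-2*t) solves the homogeneous equation (r = -2 is a root of multiplicity 1), multiply the trial by t. Try u_p = A*t*exp(-2*t). Substituting into the equation and dividing by exp(-2*t) gives A = -3, so u_p = -3*t*exp(-2*t).
General solution: u = C1*exp(-2*t) + C2*exp(-t) - 3*t*exp(-2*t).
Apply the initial conditions: u(0) = C1 + C2 = 2 and u'(0) = -3 - C2 - 2*C1 = -4. Solving gives C1 = -1, C2 = 3.

u = -exp(-2*t) + 3*exp(-t) - 3*t*exp(-2*t)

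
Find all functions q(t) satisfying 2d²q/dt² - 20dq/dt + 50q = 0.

Divide through by 2: q'' - 10q' + 25q = 0.
Characteristic equation r² - 10r + 25 = 0 has discriminant (-10)² - 4·(25) = 0, so r = 5 is a repeated root.
Hence q_h = (C1 + C2*t)*exp(5*t).

q = C1*exp(5*t) + C2*t*exp(5*t)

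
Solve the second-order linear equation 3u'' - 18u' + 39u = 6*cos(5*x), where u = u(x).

u = -5*sin(5*x)/87 - 2*cos(5*x)/87 + C1*cos(2*x)*exp(3*x) + C2*exp(3*x)*sin(2*x)

Divide through by 3: u'' - 6u' + 13u = 2*cos(5*x).
Characteristic equation r² - 6r + 13 = 0 has discriminant (-6)² - 4·(13) = -16 < 0, so r = 3 ± 2i.
Hence u_h = C1*cos(2*x)*exp(3*x) + C2*exp(3*x)*sin(2*x).
Try u_p = A*cos(5*x) + B*sin(5*x). Substituting and equating the coefficients of cos(5x) and sin(5x) gives A = -2/87, B = -5/87, so u_p = -5*sin(5*x)/87 - 2*cos(5*x)/87.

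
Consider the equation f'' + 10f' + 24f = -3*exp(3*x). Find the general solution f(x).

f = -exp(3*x)/21 + C1*exp(-6*x) + C2*exp(-4*x)

Characteristic equation r² + 10r + 24 = 0 factors as (r + 6)(r + 4) = 0, so r = -6, -4.
Hence f_h = C1*exp(-6*x) + C2*exp(-4*x).
Try f_p = A*exp(3*x). Substituting into the equation and dividing by exp(3*x) gives A = -1/21, so f_p = -exp(3*x)/21.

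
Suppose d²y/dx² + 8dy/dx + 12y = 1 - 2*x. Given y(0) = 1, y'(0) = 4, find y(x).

y = 7/36 - 13*exp(-6*x)/9 - x/6 + 9*exp(-2*x)/4

Characteristic equation r² + 8r + 12 = 0 factors as (r + 6)(r + 2) = 0, so r = -6, -2.
Hence y_h = C1*exp(-6*x) + C2*exp(-2*x).
For the particular solution try y_p = A0 + A1*x. Substituting and matching coefficients of each power of x gives A0 = 7/36, A1 = -1/6, so y_p = 7/36 - x/6.
General solution: y = 7/36 - x/6 + C1*exp(-6*x) + C2*exp(-2*x).
Apply the initial conditions: y(0) = 7/36 + C1 + C2 = 1 and y'(0) = -1/6 - 6*C1 - 2*C2 = 4. Solving gives C1 = -13/9, C2 = 9/4.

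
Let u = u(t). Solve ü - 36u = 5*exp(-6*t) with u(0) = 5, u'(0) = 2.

u = 331*exp(-6*t)/144 + 389*exp(6*t)/144 - 5*t*exp(-6*t)/12

Characteristic equation r² - 36 = 0 factors as (r - 6)(r + 6) = 0, so r = 6, -6.
Hence u_h = C1*exp(6*t) + C2*exp(-6*t).
Since exp(-6*t) solves the homogeneous equation (r = -6 is a root of multiplicity 1), multiply the trial by t. Try u_p = A*t*exp(-6*t). Substituting into the equation and dividing by exp(-6*t) gives A = -5/12, so u_p = -5*t*exp(-6*t)/12.
General solution: u = C1*exp(6*t) + C2*exp(-6*t) - 5*t*exp(-6*t)/12.
Apply the initial conditions: u(0) = C1 + C2 = 5 and u'(0) = -5/12 - 6*C2 + 6*C1 = 2. Solving gives C1 = 389/144, C2 = 331/144.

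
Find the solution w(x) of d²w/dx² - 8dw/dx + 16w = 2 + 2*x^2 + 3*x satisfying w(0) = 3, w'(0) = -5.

w = 17/64 + x**2/8 + 5*x/16 + 175*exp(4*x)/64 - 65*x*exp(4*x)/4

Characteristic equation r² - 8r + 16 = 0 has discriminant (-8)² - 4·(16) = 0, so r = 4 is a repeated root.
Hence w_h = (C1 + C2*x)*exp(4*x).
For the particular solution try w_p = A0 + A1*x + A2*x^2. Substituting and matching coefficients of each power of x gives A0 = 17/64, A1 = 5/16, A2 = 1/8, so w_p = 17/64 + x^2/8 + 5*x/16.
General solution: w = 17/64 + x^2/8 + 5*x/16 + C1*exp(4*x) + C2*x*exp(4*x).
Apply the initial conditions: w(0) = 17/64 + C1 = 3 and w'(0) = 5/16 + C2 + 4*C1 = -5. Solving gives C1 = 175/64, C2 = -65/4.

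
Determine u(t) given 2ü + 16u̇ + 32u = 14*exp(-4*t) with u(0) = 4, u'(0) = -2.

Divide through by 2: u'' + 8u' + 16u = 7*exp(-4*t).
Characteristic equation r² + 8r + 16 = 0 has discriminant (8)² - 4·(16) = 0, so r = -4 is a repeated root.
Hence u_h = (C1 + C2*t)*exp(-4*t).
Since exp(-4*t) solves the homogeneous equation (r = -4 is a root of multiplicity 2), multiply the trial by t^2. Try u_p = A*t^2*exp(-4*t). Substituting into the equation and dividing by exp(-4*t) gives A = 7/2, so u_p = 7*t^2*exp(-4*t)/2.
General solution: u = C1*exp(-4*t) + 7*t^2*exp(-4*t)/2 + C2*t*exp(-4*t).
Apply the initial conditions: u(0) = C1 = 4 and u'(0) = C2 - 4*C1 = -2. Solving gives C1 = 4, C2 = 14.

u = 4*exp(-4*t) + 14*t*exp(-4*t) + 7*t**2*exp(-4*t)/2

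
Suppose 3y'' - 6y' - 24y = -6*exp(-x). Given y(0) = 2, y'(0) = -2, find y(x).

Divide through by 3: y'' - 2y' - 8y = -2*exp(-x).
Characteristic equation r² - 2r - 8 = 0 factors as (r + 2)(r - 4) = 0, so r = -2, 4.
Hence y_h = C1*exp(-2*x) + C2*exp(4*x).
Try y_p = A*exp(-x). Substituting into the equation and dividing by exp(-x) gives A = 2/5, so y_p = 2*exp(-x)/5.
General solution: y = 2*exp(-x)/5 + C1*exp(-2*x) + C2*exp(4*x).
Apply the initial conditions: y(0) = 2/5 + C1 + C2 = 2 and y'(0) = -2/5 - 2*C1 + 4*C2 = -2. Solving gives C1 = 4/3, C2 = 4/15.

y = 2*exp(-x)/5 + 4*exp(-2*x)/3 + 4*exp(4*x)/15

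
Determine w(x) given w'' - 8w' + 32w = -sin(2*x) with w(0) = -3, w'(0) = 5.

w = -7*sin(2*x)/260 - cos(2*x)/65 - 194*cos(4*x)*exp(4*x)/65 + 2209*exp(4*x)*sin(4*x)/520

Characteristic equation r² - 8r + 32 = 0 has discriminant (-8)² - 4·(32) = -64 < 0, so r = 4 ± 4i.
Hence w_h = C1*cos(4*x)*exp(4*x) + C2*exp(4*x)*sin(4*x).
Try w_p = A*cos(2*x) + B*sin(2*x). Substituting and equating the coefficients of cos(2x) and sin(2x) gives A = -1/65, B = -7/260, so w_p = -7*sin(2*x)/260 - cos(2*x)/65.
General solution: w = -7*sin(2*x)/260 - cos(2*x)/65 + C1*cos(4*x)*exp(4*x) + C2*exp(4*x)*sin(4*x).
Apply the initial conditions: w(0) = -1/65 + C1 = -3 and w'(0) = -7/130 + 4*C1 + 4*C2 = 5. Solving gives C1 = -194/65, C2 = 2209/520.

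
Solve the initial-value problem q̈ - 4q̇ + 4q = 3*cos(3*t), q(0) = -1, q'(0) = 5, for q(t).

Characteristic equation r² - 4r + 4 = 0 has discriminant (-4)² - 4·(4) = 0, so r = 2 is a repeated root.
Hence q_h = (C1 + C2*t)*exp(2*t).
Try q_p = A*cos(3*t) + B*sin(3*t). Substituting and equating the coefficients of cos(3t) and sin(3t) gives A = -15/169, B = -36/169, so q_p = -36*sin(3*t)/169 - 15*cos(3*t)/169.
General solution: q = -36*sin(3*t)/169 - 15*cos(3*t)/169 + C1*exp(2*t) + C2*t*exp(2*t).
Apply the initial conditions: q(0) = -15/169 + C1 = -1 and q'(0) = -108/169 + C2 + 2*C1 = 5. Solving gives C1 = -154/169, C2 = 97/13.

q = -154*exp(2*t)/169 - 36*sin(3*t)/169 - 15*cos(3*t)/169 + 97*t*exp(2*t)/13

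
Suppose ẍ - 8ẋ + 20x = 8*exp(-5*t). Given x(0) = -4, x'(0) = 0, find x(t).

Characteristic equation r² - 8r + 20 = 0 has discriminant (-8)² - 4·(20) = -16 < 0, so r = 4 ± 2i.
Hence x_h = C1*cos(2*t)*exp(4*t) + C2*exp(4*t)*sin(2*t).
Try x_p = A*exp(-5*t). Substituting into the equation and dividing by exp(-5*t) gives A = 8/85, so x_p = 8*exp(-5*t)/85.
General solution: x = 8*exp(-5*t)/85 + C1*cos(2*t)*exp(4*t) + C2*exp(4*t)*sin(2*t).
Apply the initial conditions: x(0) = 8/85 + C1 = -4 and x'(0) = -8/17 + 2*C2 + 4*C1 = 0. Solving gives C1 = -348/85, C2 = 716/85.

x = 8*exp(-5*t)/85 - 348*cos(2*t)*exp(4*t)/85 + 716*exp(4*t)*sin(2*t)/85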